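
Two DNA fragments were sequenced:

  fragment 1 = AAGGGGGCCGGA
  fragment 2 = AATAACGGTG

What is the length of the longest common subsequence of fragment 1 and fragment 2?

5

Let dp[i][j] be the LCS length of the first i bases of fragment 1 and the first j bases of fragment 2. dp[i][j] = dp[i-1][j-1]+1 when the i-th and j-th bases match, else max(dp[i-1][j], dp[i][j-1]).
    ·  A  A  T  A  A  C  G  G  T  G
 ·  0  0  0  0  0  0  0  0  0  0  0
 A  0  1  1  1  1  1  1  1  1  1  1
 A  0  1  2  2  2  2  2  2  2  2  2
 G  0  1  2  2  2  2  2  3  3  3  3
 G  0  1  2  2  2  2  2  3  4  4  4
 G  0  1  2  2  2  2  2  3  4  4  5
 G  0  1  2  2  2  2  2  3  4  4  5
 G  0  1  2  2  2  2  2  3  4  4  5
 C  0  1  2  2  2  2  3  3  4  4  5
 C  0  1  2  2  2  2  3  3  4  4  5
 G  0  1  2  2  2  2  3  4  4  4  5
 G  0  1  2  2  2  2  3  4  5  5  5
 A  0  1  2  2  3  3  3  4  5  5  5
dp[12][10] = 5. One LCS (by backtracking along matches): AAGGG.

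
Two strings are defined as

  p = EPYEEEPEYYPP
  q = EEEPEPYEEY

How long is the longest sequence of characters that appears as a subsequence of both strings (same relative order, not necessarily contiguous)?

Let dp[i][j] be the LCS length of the first i characters of p and the first j characters of q. dp[i][j] = dp[i-1][j-1]+1 when the i-th and j-th characters match, else max(dp[i-1][j], dp[i][j-1]).
    ·  E  E  E  P  E  P  Y  E  E  Y
 ·  0  0  0  0  0  0  0  0  0  0  0
 E  0  1  1  1  1  1  1  1  1  1  1
 P  0  1  1  1  2  2  2  2  2  2  2
 Y  0  1  1  1  2  2  2  3  3  3  3
 E  0  1  2  2  2  3  3  3  4  4  4
 E  0  1  2  3  3  3  3  3  4  5  5
 E  0  1  2  3  3  4  4  4  4  5  5
 P  0  1  2  3  4  4  5  5  5  5  5
 E  0  1  2  3  4  5  5  5  6  6  6
 Y  0  1  2  3  4  5  5  6  6  6  7
 Y  0  1  2  3  4  5  5  6  6  6  7
 P  0  1  2  3  4  5  6  6  6  6  7
 P  0  1  2  3  4  5  6  6  6  6  7
dp[12][10] = 7. One LCS (by backtracking along matches): EEEEPEY.

7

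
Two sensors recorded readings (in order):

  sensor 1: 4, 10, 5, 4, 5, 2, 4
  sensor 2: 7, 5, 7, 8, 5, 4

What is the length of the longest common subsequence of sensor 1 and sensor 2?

One common subsequence of length 3: 5 at sensor 1[3]=sensor 2[2]; then 5 at sensor 1[5]=sensor 2[5]; then 4 at sensor 1[7]=sensor 2[6]. Since dp[7][6] = 3, nothing longer is possible.

3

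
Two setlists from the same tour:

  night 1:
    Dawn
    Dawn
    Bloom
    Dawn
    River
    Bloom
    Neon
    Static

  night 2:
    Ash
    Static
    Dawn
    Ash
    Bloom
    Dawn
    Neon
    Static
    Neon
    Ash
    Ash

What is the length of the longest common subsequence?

Taking Dawn [1,3], then Bloom [3,5], then Dawn [4,6], then Neon [7,7], then Static [8,8] gives a common subsequence of length 5. dp[8][11] = 5 confirms this is the maximum.

5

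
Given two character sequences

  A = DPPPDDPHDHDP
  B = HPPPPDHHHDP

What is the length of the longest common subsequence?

8

Pick P [2,3]; then P [3,4]; then P [4,5]; then D [5,6]; then H [8,8]; then H [10,9]; then D [11,10]; then P [12,11]; all 8 characters appear in both, in order, and the DP table's final entry dp[12][11] is also 8, so no common subsequence is longer.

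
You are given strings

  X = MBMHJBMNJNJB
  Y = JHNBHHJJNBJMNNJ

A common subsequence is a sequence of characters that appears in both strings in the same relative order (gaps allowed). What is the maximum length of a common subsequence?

8

Pick B at X[2]=Y[4], H at X[4]=Y[6], J at X[5]=Y[8], B at X[6]=Y[10], M at X[7]=Y[12], N at X[8]=Y[13], N at X[10]=Y[14], J at X[11]=Y[15]; all 8 characters appear in both, in order. The LCS DP gives dp[12][15] = 8, so this is optimal.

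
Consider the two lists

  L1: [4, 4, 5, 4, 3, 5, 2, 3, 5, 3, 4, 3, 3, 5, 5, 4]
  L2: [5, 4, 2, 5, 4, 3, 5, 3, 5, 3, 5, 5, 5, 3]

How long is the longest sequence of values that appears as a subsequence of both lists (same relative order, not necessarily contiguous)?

10

Taking 4 (L1 #1, L2 #2), 5 (L1 #3, L2 #4), 4 (L1 #4, L2 #5), 3 (L1 #5, L2 #6), 5 (L1 #6, L2 #7), 3 (L1 #8, L2 #8), 5 (L1 #9, L2 #9), 3 (L1 #10, L2 #10), 5 (L1 #14, L2 #12), 5 (L1 #15, L2 #13) gives a common subsequence of length 10. Since dp[16][14] = 10, nothing longer is possible.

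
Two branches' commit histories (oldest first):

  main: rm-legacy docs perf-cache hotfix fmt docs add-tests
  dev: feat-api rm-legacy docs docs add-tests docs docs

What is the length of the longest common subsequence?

Pick rm-legacy (main #1, dev #2); then docs (main #2, dev #3); then docs (main #6, dev #4); then add-tests (main #7, dev #5); all 4 commits appear in both, in order, and the DP table's final entry dp[7][7] is also 4, so no common subsequence is longer.

4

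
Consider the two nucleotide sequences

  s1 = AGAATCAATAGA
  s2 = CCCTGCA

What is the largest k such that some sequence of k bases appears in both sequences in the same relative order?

Let dp[i][j] be the LCS length of the first i bases of s1 and the first j bases of s2. dp[i][j] = dp[i-1][j-1]+1 when the i-th and j-th bases match, else max(dp[i-1][j], dp[i][j-1]).
    ·  C  C  C  T  G  C  A
 ·  0  0  0  0  0  0  0  0
 A  0  0  0  0  0  0  0  1
 G  0  0  0  0  0  1  1  1
 A  0  0  0  0  0  1  1  2
 A  0  0  0  0  0  1  1  2
 T  0  0  0  0  1  1  1  2
 C  0  1  1  1  1  1  2  2
 A  0  1  1  1  1  1  2  3
 A  0  1  1  1  1  1  2  3
 T  0  1  1  1  2  2  2  3
 A  0  1  1  1  2  2  2  3
 G  0  1  1  1  2  3  3  3
 A  0  1  1  1  2  3  3  4
dp[12][7] = 4. One LCS (by backtracking along matches): CTGA.

4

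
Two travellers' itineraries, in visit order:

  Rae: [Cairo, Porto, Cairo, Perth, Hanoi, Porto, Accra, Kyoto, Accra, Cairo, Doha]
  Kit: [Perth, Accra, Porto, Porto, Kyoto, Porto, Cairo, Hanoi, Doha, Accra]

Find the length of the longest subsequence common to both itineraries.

5

Pick Porto (Rae #2, Kit #3), Porto (Rae #6, Kit #4), Kyoto (Rae #8, Kit #5), Cairo (Rae #10, Kit #7), Doha (Rae #11, Kit #9); all 5 stops appear in both, in order, and the DP table's final entry dp[11][10] is also 5, so no common subsequence is longer.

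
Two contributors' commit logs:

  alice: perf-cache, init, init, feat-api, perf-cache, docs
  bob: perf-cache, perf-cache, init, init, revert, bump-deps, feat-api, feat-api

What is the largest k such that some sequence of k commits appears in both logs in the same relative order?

One common subsequence of length 4: perf-cache [1,2], init [2,3], init [3,4], feat-api [4,8]. The LCS DP gives dp[6][8] = 4, so this is optimal.

4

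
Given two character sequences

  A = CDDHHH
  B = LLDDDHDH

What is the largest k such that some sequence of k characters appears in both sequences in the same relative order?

4

One common subsequence of length 4: D (A #2, B #4), then D (A #3, B #5), then H (A #4, B #6), then H (A #6, B #8). dp[6][8] = 4 confirms this is the maximum.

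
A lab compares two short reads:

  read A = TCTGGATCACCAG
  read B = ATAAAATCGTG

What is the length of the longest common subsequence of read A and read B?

5

Let dp[i][j] be the LCS length of the first i bases of read A and the first j bases of read B. dp[i][j] = dp[i-1][j-1]+1 when the i-th and j-th bases match, else max(dp[i-1][j], dp[i][j-1]).
    ·  A  T  A  A  A  A  T  C  G  T  G
 ·  0  0  0  0  0  0  0  0  0  0  0  0
 T  0  0  1  1  1  1  1  1  1  1  1  1
 C  0  0  1  1  1  1  1  1  2  2  2  2
 T  0  0  1  1  1  1  1  2  2  2  3  3
 G  0  0  1  1  1  1  1  2  2  3  3  4
 G  0  0  1  1  1  1  1  2  2  3  3  4
 A  0  1  1  2  2  2  2  2  2  3  3  4
 T  0  1  2  2  2  2  2  3  3  3  4  4
 C  0  1  2  2  2  2  2  3  4  4  4  4
 A  0  1  2  3  3  3  3  3  4  4  4  4
 C  0  1  2  3  3  3  3  3  4  4  4  4
 C  0  1  2  3  3  3  3  3  4  4  4  4
 A  0  1  2  3  4  4  4  4  4  4  4  4
 G  0  1  2  3  4  4  4  4  4  5  5  5
dp[13][11] = 5. One LCS (by backtracking along matches): TCGTG.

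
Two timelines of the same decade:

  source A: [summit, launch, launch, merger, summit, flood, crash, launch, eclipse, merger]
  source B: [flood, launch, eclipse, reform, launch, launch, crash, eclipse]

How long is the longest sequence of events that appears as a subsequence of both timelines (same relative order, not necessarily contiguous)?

4

Taking launch at source A[2]=source B[5] → launch at source A[3]=source B[6] → crash at source A[7]=source B[7] → eclipse at source A[9]=source B[8] gives a common subsequence of length 4. dp[10][8] = 4 confirms this is the maximum.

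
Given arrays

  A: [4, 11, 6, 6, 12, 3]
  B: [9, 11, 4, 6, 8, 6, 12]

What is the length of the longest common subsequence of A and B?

Let dp[i][j] be the LCS length of the first i values of A and the first j values of B. dp[i][j] = dp[i-1][j-1]+1 when the i-th and j-th values match, else max(dp[i-1][j], dp[i][j-1]).
    ·  9 11  4  6  8  6 12
 ·  0  0  0  0  0  0  0  0
 4  0  0  0  1  1  1  1  1
11  0  0  1  1  1  1  1  1
 6  0  0  1  1  2  2  2  2
 6  0  0  1  1  2  2  3  3
12  0  0  1  1  2  2  3  4
 3  0  0  1  1  2  2  3  4
dp[6][7] = 4. One LCS (by backtracking along matches): 4, 6, 6, 12.

4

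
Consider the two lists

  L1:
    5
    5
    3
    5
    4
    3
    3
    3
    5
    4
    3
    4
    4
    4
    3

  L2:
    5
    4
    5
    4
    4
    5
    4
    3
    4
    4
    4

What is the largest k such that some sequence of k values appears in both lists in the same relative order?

Taking 5 [1,1], 5 [2,3], 4 [5,5], 5 [9,6], 4 [10,7], 3 [11,8], 4 [12,9], 4 [13,10], 4 [14,11] gives a common subsequence of length 9. Since dp[15][11] = 9, nothing longer is possible.

9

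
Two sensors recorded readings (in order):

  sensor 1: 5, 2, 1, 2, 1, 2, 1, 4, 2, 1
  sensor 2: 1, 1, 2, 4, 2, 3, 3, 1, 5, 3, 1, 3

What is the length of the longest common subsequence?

6

Let dp[i][j] be the LCS length of the first i values of sensor 1 and the first j values of sensor 2. dp[i][j] = dp[i-1][j-1]+1 when the i-th and j-th values match, else max(dp[i-1][j], dp[i][j-1]).
    ·  1  1  2  4  2  3  3  1  5  3  1  3
 ·  0  0  0  0  0  0  0  0  0  0  0  0  0
 5  0  0  0  0  0  0  0  0  0  1  1  1  1
 2  0  0  0  1  1  1  1  1  1  1  1  1  1
 1  0  1  1  1  1  1  1  1  2  2  2  2  2
 2  0  1  1  2  2  2  2  2  2  2  2  2  2
 1  0  1  2  2  2  2  2  2  3  3  3  3  3
 2  0  1  2  3  3  3  3  3  3  3  3  3  3
 1  0  1  2  3  3  3  3  3  4  4  4  4  4
 4  0  1  2  3  4  4  4  4  4  4  4  4  4
 2  0  1  2  3  4  5  5  5  5  5  5  5  5
 1  0  1  2  3  4  5  5  5  6  6  6  6  6
dp[10][12] = 6. One LCS (by backtracking along matches): 1, 1, 2, 4, 2, 1.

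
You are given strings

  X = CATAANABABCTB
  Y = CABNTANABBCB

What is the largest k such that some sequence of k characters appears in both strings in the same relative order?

10

Pick C (X #1, Y #1) → A (X #2, Y #2) → T (X #3, Y #5) → A (X #5, Y #6) → N (X #6, Y #7) → A (X #7, Y #8) → B (X #8, Y #9) → B (X #10, Y #10) → C (X #11, Y #11) → B (X #13, Y #12); all 10 characters appear in both, in order, and the DP table's final entry dp[13][12] is also 10, so no common subsequence is longer.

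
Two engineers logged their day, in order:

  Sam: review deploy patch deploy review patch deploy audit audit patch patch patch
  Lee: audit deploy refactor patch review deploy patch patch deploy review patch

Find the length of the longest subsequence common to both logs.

Match deploy at Sam[2]=Lee[2], patch at Sam[3]=Lee[4], review at Sam[5]=Lee[5], deploy at Sam[7]=Lee[6], patch at Sam[10]=Lee[7], patch at Sam[11]=Lee[8], patch at Sam[12]=Lee[11] — 7 tasks in the same relative order in both. dp[12][11] = 7 confirms this is the maximum.

7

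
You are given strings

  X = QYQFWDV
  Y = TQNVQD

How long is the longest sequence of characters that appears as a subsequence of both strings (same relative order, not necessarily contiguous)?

3

Taking Q (X #1, Y #2), Q (X #3, Y #5), D (X #6, Y #6) gives a common subsequence of length 3, and the DP table's final entry dp[7][6] is also 3, so no common subsequence is longer.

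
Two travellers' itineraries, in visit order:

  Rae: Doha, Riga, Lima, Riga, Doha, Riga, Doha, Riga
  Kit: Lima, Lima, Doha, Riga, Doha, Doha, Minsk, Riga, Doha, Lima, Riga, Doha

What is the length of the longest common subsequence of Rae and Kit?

Taking Doha [1,3]; then Riga [2,4]; then Riga [4,8]; then Doha [5,9]; then Riga [6,11]; then Doha [7,12] gives a common subsequence of length 6. Since dp[8][12] = 6, nothing longer is possible.

6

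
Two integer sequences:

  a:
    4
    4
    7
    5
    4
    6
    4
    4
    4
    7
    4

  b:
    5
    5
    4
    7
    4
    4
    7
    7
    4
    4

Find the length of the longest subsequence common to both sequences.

6

Match 4 [2,3]; then 7 [3,4]; then 4 [5,5]; then 4 [7,6]; then 4 [9,9]; then 4 [11,10] — 6 values in the same relative order in both. The LCS DP gives dp[11][10] = 6, so this is optimal.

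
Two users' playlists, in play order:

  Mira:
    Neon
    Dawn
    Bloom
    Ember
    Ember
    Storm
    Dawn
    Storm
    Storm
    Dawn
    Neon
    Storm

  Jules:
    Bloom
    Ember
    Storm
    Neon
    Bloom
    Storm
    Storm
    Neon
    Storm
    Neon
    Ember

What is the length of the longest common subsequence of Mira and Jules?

One common subsequence of length 7: Bloom [3,1]; then Ember [5,2]; then Storm [6,3]; then Storm [8,6]; then Storm [9,7]; then Neon [11,8]; then Storm [12,9], and the DP table's final entry dp[12][11] is also 7, so no common subsequence is longer.

7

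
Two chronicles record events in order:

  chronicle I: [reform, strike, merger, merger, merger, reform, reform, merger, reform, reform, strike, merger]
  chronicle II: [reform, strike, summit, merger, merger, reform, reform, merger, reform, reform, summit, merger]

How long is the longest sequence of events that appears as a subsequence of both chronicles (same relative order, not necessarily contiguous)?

10

Taking reform [1,1] → strike [2,2] → merger [4,4] → merger [5,5] → reform [6,6] → reform [7,7] → merger [8,8] → reform [9,9] → reform [10,10] → merger [12,12] gives a common subsequence of length 10. Since dp[12][12] = 10, nothing longer is possible.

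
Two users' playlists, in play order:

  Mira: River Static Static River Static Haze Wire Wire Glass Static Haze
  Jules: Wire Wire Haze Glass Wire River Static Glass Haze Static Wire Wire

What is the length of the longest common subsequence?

5

One common subsequence of length 5: River (Mira #1, Jules #6), Static (Mira #2, Jules #7), Static (Mira #5, Jules #10), Wire (Mira #7, Jules #11), Wire (Mira #8, Jules #12). The LCS DP gives dp[11][12] = 5, so this is optimal.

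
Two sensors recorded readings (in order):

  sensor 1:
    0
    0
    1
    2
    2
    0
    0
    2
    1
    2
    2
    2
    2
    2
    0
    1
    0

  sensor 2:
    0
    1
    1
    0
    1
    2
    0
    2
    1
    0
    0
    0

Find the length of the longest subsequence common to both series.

9

One common subsequence of length 9: 0 [1,1] → 0 [2,4] → 1 [3,5] → 2 [5,6] → 0 [7,7] → 2 [8,8] → 1 [9,9] → 0 [15,11] → 0 [17,12], and the DP table's final entry dp[17][12] is also 9, so no common subsequence is longer.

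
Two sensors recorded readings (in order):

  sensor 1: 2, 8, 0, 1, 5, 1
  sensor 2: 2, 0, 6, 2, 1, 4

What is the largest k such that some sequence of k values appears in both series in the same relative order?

3

Let dp[i][j] be the LCS length of the first i values of sensor 1 and the first j values of sensor 2. dp[i][j] = dp[i-1][j-1]+1 when the i-th and j-th values match, else max(dp[i-1][j], dp[i][j-1]).
    ·  2  0  6  2  1  4
 ·  0  0  0  0  0  0  0
 2  0  1  1  1  1  1  1
 8  0  1  1  1  1  1  1
 0  0  1  2  2  2  2  2
 1  0  1  2  2  2  3  3
 5  0  1  2  2  2  3  3
 1  0  1  2  2  2  3  3
dp[6][6] = 3. One LCS (by backtracking along matches): 2, 0, 1.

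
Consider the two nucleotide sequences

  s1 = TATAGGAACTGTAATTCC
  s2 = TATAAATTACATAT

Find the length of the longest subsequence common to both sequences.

Pick T at s1[1]=s2[1], then A at s1[2]=s2[2], then T at s1[3]=s2[3], then A at s1[4]=s2[4], then A at s1[7]=s2[5], then A at s1[8]=s2[6], then T at s1[10]=s2[7], then T at s1[12]=s2[8], then A at s1[13]=s2[9], then A at s1[14]=s2[11], then T at s1[15]=s2[12], then T at s1[16]=s2[14]; all 12 bases appear in both, in order. The LCS DP gives dp[18][14] = 12, so this is optimal.

12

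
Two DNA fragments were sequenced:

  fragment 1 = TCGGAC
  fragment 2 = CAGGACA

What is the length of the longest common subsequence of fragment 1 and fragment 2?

5

Let dp[i][j] be the LCS length of the first i bases of fragment 1 and the first j bases of fragment 2. dp[i][j] = dp[i-1][j-1]+1 when the i-th and j-th bases match, else max(dp[i-1][j], dp[i][j-1]).
    ·  C  A  G  G  A  C  A
 ·  0  0  0  0  0  0  0  0
 T  0  0  0  0  0  0  0  0
 C  0  1  1  1  1  1  1  1
 G  0  1  1  2  2  2  2  2
 G  0  1  1  2  3  3  3  3
 A  0  1  2  2  3  4  4  4
 C  0  1  2  2  3  4  5  5
dp[6][7] = 5. One LCS (by backtracking along matches): CGGAC.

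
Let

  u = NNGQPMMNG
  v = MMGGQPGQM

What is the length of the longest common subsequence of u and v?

4

One common subsequence of length 4: G at u[3]=v[4], then Q at u[4]=v[5], then P at u[5]=v[6], then M at u[7]=v[9]. Since dp[9][9] = 4, nothing longer is possible.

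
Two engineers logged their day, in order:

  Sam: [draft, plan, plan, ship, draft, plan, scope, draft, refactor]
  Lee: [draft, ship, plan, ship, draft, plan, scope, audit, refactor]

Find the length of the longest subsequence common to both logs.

One common subsequence of length 7: draft at Sam[1]=Lee[1] → plan at Sam[3]=Lee[3] → ship at Sam[4]=Lee[4] → draft at Sam[5]=Lee[5] → plan at Sam[6]=Lee[6] → scope at Sam[7]=Lee[7] → refactor at Sam[9]=Lee[9]. The LCS DP gives dp[9][9] = 7, so this is optimal.

7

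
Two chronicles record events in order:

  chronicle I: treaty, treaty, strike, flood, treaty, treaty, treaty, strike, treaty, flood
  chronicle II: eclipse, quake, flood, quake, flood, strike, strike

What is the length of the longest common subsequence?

2

Taking strike [3,6], then strike [8,7] gives a common subsequence of length 2, and the DP table's final entry dp[10][7] is also 2, so no common subsequence is longer.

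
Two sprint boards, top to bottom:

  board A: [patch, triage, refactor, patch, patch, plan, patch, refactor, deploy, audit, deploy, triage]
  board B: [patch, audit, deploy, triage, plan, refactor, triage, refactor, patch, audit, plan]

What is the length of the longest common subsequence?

5

Pick patch (board A #1, board B #1); then triage (board A #2, board B #7); then refactor (board A #3, board B #8); then patch (board A #4, board B #9); then plan (board A #6, board B #11); all 5 tasks appear in both, in order, and the DP table's final entry dp[12][11] is also 5, so no common subsequence is longer.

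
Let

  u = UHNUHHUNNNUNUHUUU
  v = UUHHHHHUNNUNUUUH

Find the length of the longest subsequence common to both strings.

Pick U at u[1]=v[2], H at u[2]=v[5], H at u[5]=v[6], H at u[6]=v[7], U at u[7]=v[8], N at u[9]=v[9], N at u[10]=v[10], U at u[11]=v[11], N at u[12]=v[12], U at u[13]=v[13], U at u[15]=v[14], U at u[16]=v[15]; all 12 characters appear in both, in order, and the DP table's final entry dp[17][16] is also 12, so no common subsequence is longer.

12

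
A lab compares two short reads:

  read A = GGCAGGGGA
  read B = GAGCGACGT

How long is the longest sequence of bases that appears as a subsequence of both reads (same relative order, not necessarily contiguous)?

Pick G (read A #1, read B #1), then G (read A #2, read B #3), then C (read A #3, read B #4), then A (read A #4, read B #6), then G (read A #5, read B #8); all 5 bases appear in both, in order. Since dp[9][9] = 5, nothing longer is possible.

5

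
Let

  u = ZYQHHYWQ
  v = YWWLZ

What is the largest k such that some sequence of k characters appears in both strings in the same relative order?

Let dp[i][j] be the LCS length of the first i characters of u and the first j characters of v. dp[i][j] = dp[i-1][j-1]+1 when the i-th and j-th characters match, else max(dp[i-1][j], dp[i][j-1]).
    ·  Y  W  W  L  Z
 ·  0  0  0  0  0  0
 Z  0  0  0  0  0  1
 Y  0  1  1  1  1  1
 Q  0  1  1  1  1  1
 H  0  1  1  1  1  1
 H  0  1  1  1  1  1
 Y  0  1  1  1  1  1
 W  0  1  2  2  2  2
 Q  0  1  2  2  2  2
dp[8][5] = 2. One LCS (by backtracking along matches): YW.

2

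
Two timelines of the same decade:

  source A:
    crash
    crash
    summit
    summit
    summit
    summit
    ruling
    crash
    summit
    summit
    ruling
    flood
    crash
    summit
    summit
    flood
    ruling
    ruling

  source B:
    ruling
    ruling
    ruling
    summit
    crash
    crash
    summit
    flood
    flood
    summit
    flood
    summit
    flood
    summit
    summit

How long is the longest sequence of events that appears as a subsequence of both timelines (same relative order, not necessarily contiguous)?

Match crash at source A[1]=source B[5]; then crash at source A[2]=source B[6]; then summit at source A[3]=source B[7]; then summit at source A[4]=source B[10]; then summit at source A[10]=source B[12]; then flood at source A[12]=source B[13]; then summit at source A[14]=source B[14]; then summit at source A[15]=source B[15] — 8 events in the same relative order in both. dp[18][15] = 8 confirms this is the maximum.

8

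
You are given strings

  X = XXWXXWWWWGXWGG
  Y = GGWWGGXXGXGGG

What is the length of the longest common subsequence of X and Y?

One common subsequence of length 7: W [3,4]; then X [4,7]; then X [5,8]; then G [10,9]; then X [11,10]; then G [13,12]; then G [14,13]. dp[14][13] = 7 confirms this is the maximum.

7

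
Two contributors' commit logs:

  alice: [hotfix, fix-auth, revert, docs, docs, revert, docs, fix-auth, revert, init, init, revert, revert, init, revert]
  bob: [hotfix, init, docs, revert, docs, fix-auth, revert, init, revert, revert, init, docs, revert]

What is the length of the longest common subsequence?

Taking hotfix [1,1]; then docs [5,3]; then revert [6,4]; then docs [7,5]; then fix-auth [8,6]; then revert [9,7]; then init [11,8]; then revert [12,9]; then revert [13,10]; then init [14,11]; then revert [15,13] gives a common subsequence of length 11. dp[15][13] = 11 confirms this is the maximum.

11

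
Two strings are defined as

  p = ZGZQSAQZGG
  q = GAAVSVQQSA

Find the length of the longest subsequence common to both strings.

4

Taking G (p #2, q #1), Q (p #4, q #8), S (p #5, q #9), A (p #6, q #10) gives a common subsequence of length 4. The LCS DP gives dp[10][10] = 4, so this is optimal.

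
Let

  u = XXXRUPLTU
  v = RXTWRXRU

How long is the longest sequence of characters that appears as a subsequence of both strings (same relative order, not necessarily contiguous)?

Let dp[i][j] be the LCS length of the first i characters of u and the first j characters of v. dp[i][j] = dp[i-1][j-1]+1 when the i-th and j-th characters match, else max(dp[i-1][j], dp[i][j-1]).
    ·  R  X  T  W  R  X  R  U
 ·  0  0  0  0  0  0  0  0  0
 X  0  0  1  1  1  1  1  1  1
 X  0  0  1  1  1  1  2  2  2
 X  0  0  1  1  1  1  2  2  2
 R  0  1  1  1  1  2  2  3  3
 U  0  1  1  1  1  2  2  3  4
 P  0  1  1  1  1  2  2  3  4
 L  0  1  1  1  1  2  2  3  4
 T  0  1  1  2  2  2  2  3  4
 U  0  1  1  2  2  2  2  3  4
dp[9][8] = 4. One LCS (by backtracking along matches): XXRU.

4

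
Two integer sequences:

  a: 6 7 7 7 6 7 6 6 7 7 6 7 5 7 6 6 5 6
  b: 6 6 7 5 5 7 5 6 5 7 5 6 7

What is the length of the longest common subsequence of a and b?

Taking 6 at a[1]=b[1], then 6 at a[5]=b[2], then 7 at a[6]=b[3], then 7 at a[9]=b[6], then 6 at a[11]=b[8], then 5 at a[13]=b[9], then 7 at a[14]=b[10], then 5 at a[17]=b[11], then 6 at a[18]=b[12] gives a common subsequence of length 9, and the DP table's final entry dp[18][13] is also 9, so no common subsequence is longer.

9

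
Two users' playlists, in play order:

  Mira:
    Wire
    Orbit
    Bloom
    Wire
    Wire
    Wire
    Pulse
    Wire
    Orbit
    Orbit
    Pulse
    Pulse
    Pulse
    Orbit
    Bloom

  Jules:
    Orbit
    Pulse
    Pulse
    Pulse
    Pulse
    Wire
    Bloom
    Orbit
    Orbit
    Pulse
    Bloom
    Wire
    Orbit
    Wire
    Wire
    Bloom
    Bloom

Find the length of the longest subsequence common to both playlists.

8

Match Orbit (Mira #2, Jules #1) → Pulse (Mira #7, Jules #5) → Wire (Mira #8, Jules #6) → Orbit (Mira #9, Jules #8) → Orbit (Mira #10, Jules #9) → Pulse (Mira #11, Jules #10) → Orbit (Mira #14, Jules #13) → Bloom (Mira #15, Jules #17) — 8 songs in the same relative order in both. Since dp[15][17] = 8, nothing longer is possible.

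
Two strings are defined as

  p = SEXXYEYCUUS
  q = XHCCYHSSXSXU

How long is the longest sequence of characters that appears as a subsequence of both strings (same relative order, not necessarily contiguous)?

Let dp[i][j] be the LCS length of the first i characters of p and the first j characters of q. dp[i][j] = dp[i-1][j-1]+1 when the i-th and j-th characters match, else max(dp[i-1][j], dp[i][j-1]).
    ·  X  H  C  C  Y  H  S  S  X  S  X  U
 ·  0  0  0  0  0  0  0  0  0  0  0  0  0
 S  0  0  0  0  0  0  0  1  1  1  1  1  1
 E  0  0  0  0  0  0  0  1  1  1  1  1  1
 X  0  1  1  1  1  1  1  1  1  2  2  2  2
 X  0  1  1  1  1  1  1  1  1  2  2  3  3
 Y  0  1  1  1  1  2  2  2  2  2  2  3  3
 E  0  1  1  1  1  2  2  2  2  2  2  3  3
 Y  0  1  1  1  1  2  2  2  2  2  2  3  3
 C  0  1  1  2  2  2  2  2  2  2  2  3  3
 U  0  1  1  2  2  2  2  2  2  2  2  3  4
 U  0  1  1  2  2  2  2  2  2  2  2  3  4
 S  0  1  1  2  2  2  2  3  3  3  3  3  4
dp[11][12] = 4. One LCS (by backtracking along matches): SXXU.

4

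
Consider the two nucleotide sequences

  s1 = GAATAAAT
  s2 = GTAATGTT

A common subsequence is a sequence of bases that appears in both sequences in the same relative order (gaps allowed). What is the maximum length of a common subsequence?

5

One common subsequence of length 5: G [1,1], then A [2,3], then A [3,4], then T [4,7], then T [8,8]. dp[8][8] = 5 confirms this is the maximum.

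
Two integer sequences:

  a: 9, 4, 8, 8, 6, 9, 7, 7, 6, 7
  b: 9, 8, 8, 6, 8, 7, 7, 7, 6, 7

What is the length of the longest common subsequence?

Let dp[i][j] be the LCS length of the first i values of a and the first j values of b. dp[i][j] = dp[i-1][j-1]+1 when the i-th and j-th values match, else max(dp[i-1][j], dp[i][j-1]).
    ·  9  8  8  6  8  7  7  7  6  7
 ·  0  0  0  0  0  0  0  0  0  0  0
 9  0  1  1  1  1  1  1  1  1  1  1
 4  0  1  1  1  1  1  1  1  1  1  1
 8  0  1  2  2  2  2  2  2  2  2  2
 8  0  1  2  3  3  3  3  3  3  3  3
 6  0  1  2  3  4  4  4  4  4  4  4
 9  0  1  2  3  4  4  4  4  4  4  4
 7  0  1  2  3  4  4  5  5  5  5  5
 7  0  1  2  3  4  4  5  6  6  6  6
 6  0  1  2  3  4  4  5  6  6  7  7
 7  0  1  2  3  4  4  5  6  7  7  8
dp[10][10] = 8. One LCS (by backtracking along matches): 9, 8, 8, 6, 7, 7, 6, 7.

8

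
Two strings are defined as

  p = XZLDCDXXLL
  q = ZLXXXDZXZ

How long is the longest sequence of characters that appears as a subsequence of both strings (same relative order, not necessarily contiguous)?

4

Taking Z at p[2]=q[1]; then L at p[3]=q[2]; then D at p[4]=q[6]; then X at p[7]=q[8] gives a common subsequence of length 4. Since dp[10][9] = 4, nothing longer is possible.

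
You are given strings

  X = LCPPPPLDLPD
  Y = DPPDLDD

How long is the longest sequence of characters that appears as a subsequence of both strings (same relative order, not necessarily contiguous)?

Let dp[i][j] be the LCS length of the first i characters of X and the first j characters of Y. dp[i][j] = dp[i-1][j-1]+1 when the i-th and j-th characters match, else max(dp[i-1][j], dp[i][j-1]).
    ·  D  P  P  D  L  D  D
 ·  0  0  0  0  0  0  0  0
 L  0  0  0  0  0  1  1  1
 C  0  0  0  0  0  1  1  1
 P  0  0  1  1  1  1  1  1
 P  0  0  1  2  2  2  2  2
 P  0  0  1  2  2  2  2  2
 P  0  0  1  2  2  2  2  2
 L  0  0  1  2  2  3  3  3
 D  0  1  1  2  3  3  4  4
 L  0  1  1  2  3  4  4  4
 P  0  1  2  2  3  4  4  4
 D  0  1  2  2  3  4  5  5
dp[11][7] = 5. One LCS (by backtracking along matches): PPLDD.

5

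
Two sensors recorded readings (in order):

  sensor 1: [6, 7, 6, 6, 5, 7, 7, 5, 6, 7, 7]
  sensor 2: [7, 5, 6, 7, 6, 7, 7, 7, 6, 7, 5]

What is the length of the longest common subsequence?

Taking 6 (sensor 1 #1, sensor 2 #3), 7 (sensor 1 #2, sensor 2 #4), 6 (sensor 1 #3, sensor 2 #5), 7 (sensor 1 #6, sensor 2 #7), 7 (sensor 1 #7, sensor 2 #8), 6 (sensor 1 #9, sensor 2 #9), 7 (sensor 1 #10, sensor 2 #10) gives a common subsequence of length 7. Since dp[11][11] = 7, nothing longer is possible.

7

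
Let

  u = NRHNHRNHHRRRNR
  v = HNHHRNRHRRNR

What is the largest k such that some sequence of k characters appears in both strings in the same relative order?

One common subsequence of length 10: N at u[1]=v[2]; then H at u[3]=v[3]; then H at u[5]=v[4]; then R at u[6]=v[5]; then N at u[7]=v[6]; then H at u[9]=v[8]; then R at u[11]=v[9]; then R at u[12]=v[10]; then N at u[13]=v[11]; then R at u[14]=v[12]. dp[14][12] = 10 confirms this is the maximum.

10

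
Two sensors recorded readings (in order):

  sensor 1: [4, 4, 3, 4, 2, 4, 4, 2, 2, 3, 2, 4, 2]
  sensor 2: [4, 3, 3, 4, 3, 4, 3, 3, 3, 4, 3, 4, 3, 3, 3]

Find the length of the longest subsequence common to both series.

7

Taking 4 (sensor 1 #1, sensor 2 #1), then 4 (sensor 1 #2, sensor 2 #4), then 3 (sensor 1 #3, sensor 2 #5), then 4 (sensor 1 #4, sensor 2 #6), then 4 (sensor 1 #6, sensor 2 #10), then 4 (sensor 1 #7, sensor 2 #12), then 3 (sensor 1 #10, sensor 2 #15) gives a common subsequence of length 7. Since dp[13][15] = 7, nothing longer is possible.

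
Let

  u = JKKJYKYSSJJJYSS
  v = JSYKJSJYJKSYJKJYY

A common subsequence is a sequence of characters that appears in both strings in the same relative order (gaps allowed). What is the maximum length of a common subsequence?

Match J (u #1, v #1) → K (u #2, v #4) → J (u #4, v #7) → Y (u #5, v #8) → K (u #6, v #10) → Y (u #7, v #12) → J (u #10, v #13) → J (u #11, v #15) → Y (u #13, v #17) — 9 characters in the same relative order in both, and the DP table's final entry dp[15][17] is also 9, so no common subsequence is longer.

9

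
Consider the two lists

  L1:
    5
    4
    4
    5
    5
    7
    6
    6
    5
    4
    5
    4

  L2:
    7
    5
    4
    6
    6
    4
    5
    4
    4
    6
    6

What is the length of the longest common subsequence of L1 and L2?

7

Let dp[i][j] be the LCS length of the first i values of L1 and the first j values of L2. dp[i][j] = dp[i-1][j-1]+1 when the i-th and j-th values match, else max(dp[i-1][j], dp[i][j-1]).
    ·  7  5  4  6  6  4  5  4  4  6  6
 ·  0  0  0  0  0  0  0  0  0  0  0  0
 5  0  0  1  1  1  1  1  1  1  1  1  1
 4  0  0  1  2  2  2  2  2  2  2  2  2
 4  0  0  1  2  2  2  3  3  3  3  3  3
 5  0  0  1  2  2  2  3  4  4  4  4  4
 5  0  0  1  2  2  2  3  4  4  4  4  4
 7  0  1  1  2  2  2  3  4  4  4  4  4
 6  0  1  1  2  3  3  3  4  4  4  5  5
 6  0  1  1  2  3  4  4  4  4  4  5  6
 5  0  1  2  2  3  4  4  5  5  5  5  6
 4  0  1  2  3  3  4  5  5  6  6  6  6
 5  0  1  2  3  3  4  5  6  6  6  6  6
 4  0  1  2  3  3  4  5  6  7  7  7  7
dp[12][11] = 7. One LCS (by backtracking along matches): 5, 4, 6, 6, 5, 4, 4.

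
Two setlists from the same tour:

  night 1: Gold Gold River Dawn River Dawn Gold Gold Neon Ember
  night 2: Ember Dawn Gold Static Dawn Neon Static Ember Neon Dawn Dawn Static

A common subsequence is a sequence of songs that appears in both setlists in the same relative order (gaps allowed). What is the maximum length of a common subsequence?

One common subsequence of length 4: Gold [1,3], then Dawn [6,5], then Neon [9,6], then Ember [10,8]. The LCS DP gives dp[10][12] = 4, so this is optimal.

4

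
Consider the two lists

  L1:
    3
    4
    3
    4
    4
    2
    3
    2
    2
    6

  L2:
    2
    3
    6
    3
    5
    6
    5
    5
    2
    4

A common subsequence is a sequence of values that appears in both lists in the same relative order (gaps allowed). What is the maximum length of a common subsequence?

3

Let dp[i][j] be the LCS length of the first i values of L1 and the first j values of L2. dp[i][j] = dp[i-1][j-1]+1 when the i-th and j-th values match, else max(dp[i-1][j], dp[i][j-1]).
    ·  2  3  6  3  5  6  5  5  2  4
 ·  0  0  0  0  0  0  0  0  0  0  0
 3  0  0  1  1  1  1  1  1  1  1  1
 4  0  0  1  1  1  1  1  1  1  1  2
 3  0  0  1  1  2  2  2  2  2  2  2
 4  0  0  1  1  2  2  2  2  2  2  3
 4  0  0  1  1  2  2  2  2  2  2  3
 2  0  1  1  1  2  2  2  2  2  3  3
 3  0  1  2  2  2  2  2  2  2  3  3
 2  0  1  2  2  2  2  2  2  2  3  3
 2  0  1  2  2  2  2  2  2  2  3  3
 6  0  1  2  3  3  3  3  3  3  3  3
dp[10][10] = 3. One LCS (by backtracking along matches): 3, 3, 4.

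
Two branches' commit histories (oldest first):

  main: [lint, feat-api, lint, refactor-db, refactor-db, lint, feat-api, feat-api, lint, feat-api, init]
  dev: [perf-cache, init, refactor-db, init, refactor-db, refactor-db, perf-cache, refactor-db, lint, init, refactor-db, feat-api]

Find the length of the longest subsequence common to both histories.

4

Pick refactor-db [4,6]; then refactor-db [5,8]; then lint [6,9]; then feat-api [10,12]; all 4 commits appear in both, in order. The LCS DP gives dp[11][12] = 4, so this is optimal.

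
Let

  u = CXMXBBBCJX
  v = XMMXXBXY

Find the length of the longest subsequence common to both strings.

Let dp[i][j] be the LCS length of the first i characters of u and the first j characters of v. dp[i][j] = dp[i-1][j-1]+1 when the i-th and j-th characters match, else max(dp[i-1][j], dp[i][j-1]).
    ·  X  M  M  X  X  B  X  Y
 ·  0  0  0  0  0  0  0  0  0
 C  0  0  0  0  0  0  0  0  0
 X  0  1  1  1  1  1  1  1  1
 M  0  1  2  2  2  2  2  2  2
 X  0  1  2  2  3  3  3  3  3
 B  0  1  2  2  3  3  4  4  4
 B  0  1  2  2  3  3  4  4  4
 B  0  1  2  2  3  3  4  4  4
 C  0  1  2  2  3  3  4  4  4
 J  0  1  2  2  3  3  4  4  4
 X  0  1  2  2  3  4  4  5  5
dp[10][8] = 5. One LCS (by backtracking along matches): XMXBX.

5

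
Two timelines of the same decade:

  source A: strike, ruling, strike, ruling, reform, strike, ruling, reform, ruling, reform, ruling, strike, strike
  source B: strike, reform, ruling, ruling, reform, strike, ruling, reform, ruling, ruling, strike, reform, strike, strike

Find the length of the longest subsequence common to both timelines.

One common subsequence of length 11: strike [1,1], then ruling [2,3], then ruling [4,4], then reform [5,5], then strike [6,6], then ruling [7,7], then reform [8,8], then ruling [9,10], then reform [10,12], then strike [12,13], then strike [13,14], and the DP table's final entry dp[13][14] is also 11, so no common subsequence is longer.

11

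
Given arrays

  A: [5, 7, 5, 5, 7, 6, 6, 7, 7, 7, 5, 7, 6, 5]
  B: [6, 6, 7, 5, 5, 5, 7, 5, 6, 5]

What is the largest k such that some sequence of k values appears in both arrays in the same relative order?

Let dp[i][j] be the LCS length of the first i values of A and the first j values of B. dp[i][j] = dp[i-1][j-1]+1 when the i-th and j-th values match, else max(dp[i-1][j], dp[i][j-1]).
    ·  6  6  7  5  5  5  7  5  6  5
 ·  0  0  0  0  0  0  0  0  0  0  0
 5  0  0  0  0  1  1  1  1  1  1  1
 7  0  0  0  1  1  1  1  2  2  2  2
 5  0  0  0  1  2  2  2  2  3  3  3
 5  0  0  0  1  2  3  3  3  3  3  4
 7  0  0  0  1  2  3  3  4  4  4  4
 6  0  1  1  1  2  3  3  4  4  5  5
 6  0  1  2  2  2  3  3  4  4  5  5
 7  0  1  2  3  3  3  3  4  4  5  5
 7  0  1  2  3  3  3  3  4  4  5  5
 7  0  1  2  3  3  3  3  4  4  5  5
 5  0  1  2  3  4  4  4  4  5  5  6
 7  0  1  2  3  4  4  4  5  5  5  6
 6  0  1  2  3  4  4  4  5  5  6  6
 5  0  1  2  3  4  5  5  5  6  6  7
dp[14][10] = 7. One LCS (by backtracking along matches): 5, 5, 5, 7, 5, 6, 5.

7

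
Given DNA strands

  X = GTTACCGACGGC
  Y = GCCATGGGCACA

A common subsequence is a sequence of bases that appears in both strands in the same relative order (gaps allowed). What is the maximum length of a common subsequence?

One common subsequence of length 7: G [1,1], then C [5,2], then C [6,3], then G [7,6], then G [10,7], then G [11,8], then C [12,11], and the DP table's final entry dp[12][12] is also 7, so no common subsequence is longer.

7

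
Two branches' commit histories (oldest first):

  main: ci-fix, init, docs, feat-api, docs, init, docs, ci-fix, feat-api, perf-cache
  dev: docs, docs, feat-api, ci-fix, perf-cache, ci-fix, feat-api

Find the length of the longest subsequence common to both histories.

4

Pick docs [3,2] → feat-api [4,3] → ci-fix [8,6] → feat-api [9,7]; all 4 commits appear in both, in order, and the DP table's final entry dp[10][7] is also 4, so no common subsequence is longer.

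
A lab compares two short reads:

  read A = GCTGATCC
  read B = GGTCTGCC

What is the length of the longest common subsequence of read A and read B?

6

One common subsequence of length 6: G [1,2], C [2,4], T [3,5], G [4,6], C [7,7], C [8,8], and the DP table's final entry dp[8][8] is also 6, so no common subsequence is longer.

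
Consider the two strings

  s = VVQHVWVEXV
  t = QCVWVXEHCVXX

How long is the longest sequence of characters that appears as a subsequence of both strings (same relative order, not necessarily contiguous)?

6

Let dp[i][j] be the LCS length of the first i characters of s and the first j characters of t. dp[i][j] = dp[i-1][j-1]+1 when the i-th and j-th characters match, else max(dp[i-1][j], dp[i][j-1]).
    ·  Q  C  V  W  V  X  E  H  C  V  X  X
 ·  0  0  0  0  0  0  0  0  0  0  0  0  0
 V  0  0  0  1  1  1  1  1  1  1  1  1  1
 V  0  0  0  1  1  2  2  2  2  2  2  2  2
 Q  0  1  1  1  1  2  2  2  2  2  2  2  2
 H  0  1  1  1  1  2  2  2  3  3  3  3  3
 V  0  1  1  2  2  2  2  2  3  3  4  4  4
 W  0  1  1  2  3  3  3  3  3  3  4  4  4
 V  0  1  1  2  3  4  4  4  4  4  4  4  4
 E  0  1  1  2  3  4  4  5  5  5  5  5  5
 X  0  1  1  2  3  4  5  5  5  5  5  6  6
 V  0  1  1  2  3  4  5  5  5  5  6  6  6
dp[10][12] = 6. One LCS (by backtracking along matches): QVWVEX.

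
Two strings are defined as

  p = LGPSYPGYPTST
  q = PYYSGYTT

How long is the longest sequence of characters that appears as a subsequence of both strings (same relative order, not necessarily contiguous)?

Let dp[i][j] be the LCS length of the first i characters of p and the first j characters of q. dp[i][j] = dp[i-1][j-1]+1 when the i-th and j-th characters match, else max(dp[i-1][j], dp[i][j-1]).
    ·  P  Y  Y  S  G  Y  T  T
 ·  0  0  0  0  0  0  0  0  0
 L  0  0  0  0  0  0  0  0  0
 G  0  0  0  0  0  1  1  1  1
 P  0  1  1  1  1  1  1  1  1
 S  0  1  1  1  2  2  2  2  2
 Y  0  1  2  2  2  2  3  3  3
 P  0  1  2  2  2  2  3  3  3
 G  0  1  2  2  2  3  3  3  3
 Y  0  1  2  3  3  3  4  4  4
 P  0  1  2  3  3  3  4  4  4
 T  0  1  2  3  3  3  4  5  5
 S  0  1  2  3  4  4  4  5  5
 T  0  1  2  3  4  4  4  5  6
dp[12][8] = 6. One LCS (by backtracking along matches): PSGYTT.

6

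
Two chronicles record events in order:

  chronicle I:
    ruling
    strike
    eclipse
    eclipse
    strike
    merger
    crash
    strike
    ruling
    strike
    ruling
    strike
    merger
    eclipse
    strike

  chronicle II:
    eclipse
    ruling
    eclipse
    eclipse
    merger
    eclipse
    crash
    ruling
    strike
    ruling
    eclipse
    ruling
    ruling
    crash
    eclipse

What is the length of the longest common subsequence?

One common subsequence of length 9: ruling (chronicle I #1, chronicle II #2) → eclipse (chronicle I #3, chronicle II #3) → eclipse (chronicle I #4, chronicle II #4) → merger (chronicle I #6, chronicle II #5) → crash (chronicle I #7, chronicle II #7) → strike (chronicle I #8, chronicle II #9) → ruling (chronicle I #9, chronicle II #12) → ruling (chronicle I #11, chronicle II #13) → eclipse (chronicle I #14, chronicle II #15). Since dp[15][15] = 9, nothing longer is possible.

9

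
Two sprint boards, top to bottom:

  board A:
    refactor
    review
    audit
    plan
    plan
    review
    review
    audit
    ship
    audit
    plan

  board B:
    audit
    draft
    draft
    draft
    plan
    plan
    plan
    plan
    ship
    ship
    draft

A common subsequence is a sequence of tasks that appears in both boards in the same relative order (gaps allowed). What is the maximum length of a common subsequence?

4

Taking audit (board A #3, board B #1), plan (board A #4, board B #7), plan (board A #5, board B #8), ship (board A #9, board B #10) gives a common subsequence of length 4. Since dp[11][11] = 4, nothing longer is possible.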